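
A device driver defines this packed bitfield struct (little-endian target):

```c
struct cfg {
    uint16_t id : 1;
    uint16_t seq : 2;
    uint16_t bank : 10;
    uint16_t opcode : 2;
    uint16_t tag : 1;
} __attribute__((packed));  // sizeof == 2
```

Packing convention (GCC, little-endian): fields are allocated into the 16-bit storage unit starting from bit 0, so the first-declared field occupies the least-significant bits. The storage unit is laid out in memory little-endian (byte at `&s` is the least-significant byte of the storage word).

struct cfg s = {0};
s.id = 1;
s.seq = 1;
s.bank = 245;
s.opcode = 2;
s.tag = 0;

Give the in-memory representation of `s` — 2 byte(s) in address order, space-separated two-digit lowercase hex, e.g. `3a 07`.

ab 47

[0+:1] id=1 & 0x1 = 0x1; word=0x0001
[1+:2] seq=1 & 0x3 = 0x1; word=0x0003
[3+:10] bank=245 & 0x3ff = 0xf5; word=0x07ab
[13+:2] opcode=2 & 0x3 = 0x2; word=0x47ab
[15+:1] tag=0 & 0x1 = 0x0; word=0x47ab
word = 0x47ab → little-endian bytes:
  [0]=0xab  [1]=0x47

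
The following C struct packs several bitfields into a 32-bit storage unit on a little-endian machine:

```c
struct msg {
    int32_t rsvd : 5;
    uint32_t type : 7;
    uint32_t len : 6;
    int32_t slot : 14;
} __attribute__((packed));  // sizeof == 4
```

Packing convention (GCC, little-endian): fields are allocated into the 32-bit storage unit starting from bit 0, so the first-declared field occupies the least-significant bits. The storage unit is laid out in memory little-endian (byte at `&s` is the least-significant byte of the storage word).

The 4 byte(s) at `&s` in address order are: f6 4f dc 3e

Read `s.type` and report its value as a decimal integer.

127

[0]=0xf6 [1]=0x4f [2]=0xdc [3]=0x3e (little-endian) → word 0x3edc4ff6
rsvd [0+:5] = (word>>0) & 0x1f = 22
type [5+:7] = (word>>5) & 0x7f = 127  ←
len [12+:6] = (word>>12) & 0x3f = 4
slot [18+:14] = (word>>18) & 0x3fff = 4023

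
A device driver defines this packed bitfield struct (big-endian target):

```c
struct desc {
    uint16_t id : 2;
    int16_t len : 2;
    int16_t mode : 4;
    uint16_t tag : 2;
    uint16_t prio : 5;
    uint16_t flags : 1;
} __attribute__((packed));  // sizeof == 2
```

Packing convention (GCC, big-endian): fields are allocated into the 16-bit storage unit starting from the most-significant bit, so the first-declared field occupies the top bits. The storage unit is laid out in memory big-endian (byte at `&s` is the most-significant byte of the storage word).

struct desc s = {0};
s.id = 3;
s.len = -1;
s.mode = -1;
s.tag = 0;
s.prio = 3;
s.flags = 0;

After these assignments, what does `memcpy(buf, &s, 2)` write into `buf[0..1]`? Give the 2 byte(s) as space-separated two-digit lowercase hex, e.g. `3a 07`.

id (2b) val=3 bits=0x3 at bit 14: 0xc000
len (2b) val=-1 bits=0x3 at bit 12: 0xf000
mode (4b) val=-1 bits=0xf at bit 8: 0xff00
tag (2b) val=0 bits=0x0 at bit 6: 0xff00
prio (5b) val=3 bits=0x3 at bit 1: 0xff06
flags (1b) val=0 bits=0x0 at bit 0: 0xff06
word = 0xff06 → big-endian bytes:
  [0]=0xff  [1]=0x06

ff 06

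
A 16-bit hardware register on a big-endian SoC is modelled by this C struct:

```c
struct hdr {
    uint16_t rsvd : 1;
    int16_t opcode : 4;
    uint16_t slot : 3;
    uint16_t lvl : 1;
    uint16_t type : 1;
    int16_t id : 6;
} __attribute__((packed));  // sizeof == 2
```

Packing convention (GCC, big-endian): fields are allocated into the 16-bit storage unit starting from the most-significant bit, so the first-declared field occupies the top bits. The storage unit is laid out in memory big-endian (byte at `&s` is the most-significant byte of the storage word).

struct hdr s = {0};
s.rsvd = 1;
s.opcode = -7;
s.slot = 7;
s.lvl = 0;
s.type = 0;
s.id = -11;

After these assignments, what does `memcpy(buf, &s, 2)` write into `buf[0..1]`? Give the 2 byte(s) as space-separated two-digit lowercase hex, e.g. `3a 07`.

[15+:1] rsvd=1 & 0x1 = 0x1; word=0x8000
[11+:4] opcode=-7 & 0xf = 0x9; word=0xc800
[8+:3] slot=7 & 0x7 = 0x7; word=0xcf00
[7+:1] lvl=0 & 0x1 = 0x0; word=0xcf00
[6+:1] type=0 & 0x1 = 0x0; word=0xcf00
[0+:6] id=-11 & 0x3f = 0x35; word=0xcf35
word = 0xcf35 → big-endian bytes:
  [0]=0xcf  [1]=0x35

cf 35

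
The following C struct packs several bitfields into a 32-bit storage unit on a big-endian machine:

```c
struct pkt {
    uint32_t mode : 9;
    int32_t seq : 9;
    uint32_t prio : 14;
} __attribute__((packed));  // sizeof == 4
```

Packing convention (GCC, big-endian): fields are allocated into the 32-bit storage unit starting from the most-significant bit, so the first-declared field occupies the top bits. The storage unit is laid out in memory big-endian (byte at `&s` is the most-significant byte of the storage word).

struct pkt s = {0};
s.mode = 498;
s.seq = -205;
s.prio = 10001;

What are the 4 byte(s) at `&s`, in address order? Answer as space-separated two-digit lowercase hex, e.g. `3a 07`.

f9 4c e7 11

mode:9 = 498 → 0x1f2 << 23 → word 0xf9000000
seq:9 = -205 → 0x133 << 14 → word 0xf94cc000
prio:14 = 10001 → 0x2711 << 0 → word 0xf94ce711
word = 0xf94ce711 → big-endian bytes:
  [0]=0xf9  [1]=0x4c  [2]=0xe7  [3]=0x11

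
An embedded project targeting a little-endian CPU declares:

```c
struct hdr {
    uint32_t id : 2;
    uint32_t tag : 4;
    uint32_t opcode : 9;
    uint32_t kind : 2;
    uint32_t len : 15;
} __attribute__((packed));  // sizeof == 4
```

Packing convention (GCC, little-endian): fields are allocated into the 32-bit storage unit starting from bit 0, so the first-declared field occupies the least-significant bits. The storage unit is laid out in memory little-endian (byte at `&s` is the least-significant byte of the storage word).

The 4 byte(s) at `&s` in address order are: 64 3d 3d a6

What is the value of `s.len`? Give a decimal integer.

21278

[0]=0x64 [1]=0x3d [2]=0x3d [3]=0xa6 (little-endian) → word 0xa63d3d64
id:2 @ bit 0 → (0xa63d3d64>>0)&0x3 = 0x0
tag:4 @ bit 2 → (0xa63d3d64>>2)&0xf = 0x9
opcode:9 @ bit 6 → (0xa63d3d64>>6)&0x1ff = 0xf5
kind:2 @ bit 15 → (0xa63d3d64>>15)&0x3 = 0x2
len:15 @ bit 17 → (0xa63d3d64>>17)&0x7fff = 0x531e  ←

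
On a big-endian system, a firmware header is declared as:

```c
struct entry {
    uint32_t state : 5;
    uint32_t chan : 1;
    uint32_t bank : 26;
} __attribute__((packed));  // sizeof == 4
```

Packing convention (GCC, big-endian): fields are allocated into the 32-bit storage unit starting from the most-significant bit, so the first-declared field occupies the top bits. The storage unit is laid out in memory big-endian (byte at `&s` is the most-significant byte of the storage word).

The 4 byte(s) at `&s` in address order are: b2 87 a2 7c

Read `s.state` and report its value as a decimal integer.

22

[0]=0xb2 [1]=0x87 [2]=0xa2 [3]=0x7c (big-endian) → word 0xb287a27c
state [27+:5] = (word>>27) & 0x1f = 22  ←
chan [26+:1] = (word>>26) & 0x1 = 0
bank [0+:26] = (word>>0) & 0x3ffffff = 42443388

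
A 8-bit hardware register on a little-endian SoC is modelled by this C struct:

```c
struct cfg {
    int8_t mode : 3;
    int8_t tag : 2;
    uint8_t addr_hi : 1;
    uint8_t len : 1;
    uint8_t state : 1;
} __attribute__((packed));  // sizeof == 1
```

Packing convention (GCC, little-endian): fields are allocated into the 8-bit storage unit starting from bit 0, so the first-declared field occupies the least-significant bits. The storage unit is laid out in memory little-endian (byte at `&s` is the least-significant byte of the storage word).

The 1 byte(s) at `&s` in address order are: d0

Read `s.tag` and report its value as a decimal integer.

-2

[0]=0xd0 (little-endian) → word 0xd0
mode [0+:3] = (word>>0) & 0x7 = 0
tag [3+:2] = (word>>3) & 0x3 = 2  ←
addr_hi [5+:1] = (word>>5) & 0x1 = 0
len [6+:1] = (word>>6) & 0x1 = 1
state [7+:1] = (word>>7) & 0x1 = 1
tag signed 2b, MSB=1: 2 - 4 = -2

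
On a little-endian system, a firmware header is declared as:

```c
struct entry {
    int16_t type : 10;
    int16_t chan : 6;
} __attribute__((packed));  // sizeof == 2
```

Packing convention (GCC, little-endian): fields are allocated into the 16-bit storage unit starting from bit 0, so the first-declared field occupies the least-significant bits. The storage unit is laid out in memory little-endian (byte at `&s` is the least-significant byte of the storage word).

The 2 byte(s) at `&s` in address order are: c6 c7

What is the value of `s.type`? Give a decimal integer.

[0]=0xc6 [1]=0xc7 (little-endian) → word 0xc7c6
type [0+:10] = (word>>0) & 0x3ff = 966  ←
chan [10+:6] = (word>>10) & 0x3f = 49
type signed 10b, MSB=1: 966 - 1024 = -58

-58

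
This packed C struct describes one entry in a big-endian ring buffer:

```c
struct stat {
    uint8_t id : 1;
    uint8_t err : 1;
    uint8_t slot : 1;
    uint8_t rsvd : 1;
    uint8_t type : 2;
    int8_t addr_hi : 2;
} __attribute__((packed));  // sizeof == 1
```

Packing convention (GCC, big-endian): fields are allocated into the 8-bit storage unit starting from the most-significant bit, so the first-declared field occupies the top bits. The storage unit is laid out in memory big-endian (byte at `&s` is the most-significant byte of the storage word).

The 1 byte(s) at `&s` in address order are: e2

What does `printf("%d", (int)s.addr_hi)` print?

[0]=0xe2 (big-endian) → word 0xe2
id:1 @ bit 7 → (0xe2>>7)&0x1 = 0x1
err:1 @ bit 6 → (0xe2>>6)&0x1 = 0x1
slot:1 @ bit 5 → (0xe2>>5)&0x1 = 0x1
rsvd:1 @ bit 4 → (0xe2>>4)&0x1 = 0x0
type:2 @ bit 2 → (0xe2>>2)&0x3 = 0x0
addr_hi:2 @ bit 0 → (0xe2>>0)&0x3 = 0x2  ←
addr_hi signed 2b, MSB=1: 2 - 4 = -2

-2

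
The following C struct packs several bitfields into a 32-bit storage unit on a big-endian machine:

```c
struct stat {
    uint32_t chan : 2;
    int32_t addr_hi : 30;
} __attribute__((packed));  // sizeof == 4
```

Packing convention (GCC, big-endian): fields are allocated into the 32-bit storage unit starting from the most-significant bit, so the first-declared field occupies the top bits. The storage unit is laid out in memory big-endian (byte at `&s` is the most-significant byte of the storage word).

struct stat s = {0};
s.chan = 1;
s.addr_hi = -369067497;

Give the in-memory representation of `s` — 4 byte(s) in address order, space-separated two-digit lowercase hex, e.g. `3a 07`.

chan (2b) val=1 bits=0x1 at bit 30: 0x40000000
addr_hi (30b) val=-369067497 bits=0x2a007a17 at bit 0: 0x6a007a17
word = 0x6a007a17 → big-endian bytes:
  [0]=0x6a  [1]=0x00  [2]=0x7a  [3]=0x17

6a 00 7a 17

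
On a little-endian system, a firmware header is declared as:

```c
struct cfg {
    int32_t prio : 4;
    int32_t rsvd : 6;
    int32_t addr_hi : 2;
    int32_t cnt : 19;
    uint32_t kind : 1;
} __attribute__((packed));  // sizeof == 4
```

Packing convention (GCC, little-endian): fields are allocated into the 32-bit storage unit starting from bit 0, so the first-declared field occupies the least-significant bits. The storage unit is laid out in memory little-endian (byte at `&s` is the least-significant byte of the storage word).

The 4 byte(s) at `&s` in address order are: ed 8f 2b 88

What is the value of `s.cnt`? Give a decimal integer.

33464

[0]=0xed [1]=0x8f [2]=0x2b [3]=0x88 (little-endian) → word 0x882b8fed
prio:4 @ bit 0 → (0x882b8fed>>0)&0xf = 0xd
rsvd:6 @ bit 4 → (0x882b8fed>>4)&0x3f = 0x3e
addr_hi:2 @ bit 10 → (0x882b8fed>>10)&0x3 = 0x3
cnt:19 @ bit 12 → (0x882b8fed>>12)&0x7ffff = 0x82b8  ←
kind:1 @ bit 31 → (0x882b8fed>>31)&0x1 = 0x1
cnt signed 19b, MSB=0: value = 33464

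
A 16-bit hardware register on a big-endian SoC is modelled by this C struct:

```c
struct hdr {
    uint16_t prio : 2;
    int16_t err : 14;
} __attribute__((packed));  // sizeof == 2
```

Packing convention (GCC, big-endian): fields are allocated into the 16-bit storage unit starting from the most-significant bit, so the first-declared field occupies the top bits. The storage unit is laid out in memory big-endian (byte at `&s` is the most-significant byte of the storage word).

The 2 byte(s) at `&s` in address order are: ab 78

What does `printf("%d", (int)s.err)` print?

-5256

[0]=0xab [1]=0x78 (big-endian) → word 0xab78
prio:2 @ bit 14 → (0xab78>>14)&0x3 = 0x2
err:14 @ bit 0 → (0xab78>>0)&0x3fff = 0x2b78  ←
err signed 14b, MSB=1: 11128 - 16384 = -5256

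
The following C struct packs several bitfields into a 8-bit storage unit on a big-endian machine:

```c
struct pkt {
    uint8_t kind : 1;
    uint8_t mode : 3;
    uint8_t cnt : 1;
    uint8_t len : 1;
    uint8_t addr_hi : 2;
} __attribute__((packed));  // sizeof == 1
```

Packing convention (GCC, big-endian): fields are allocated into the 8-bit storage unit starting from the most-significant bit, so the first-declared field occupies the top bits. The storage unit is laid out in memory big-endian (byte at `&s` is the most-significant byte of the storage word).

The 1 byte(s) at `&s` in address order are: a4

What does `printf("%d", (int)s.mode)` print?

2

[0]=0xa4 (big-endian) → word 0xa4
kind:1 @ bit 7 → (0xa4>>7)&0x1 = 0x1
mode:3 @ bit 4 → (0xa4>>4)&0x7 = 0x2  ←
cnt:1 @ bit 3 → (0xa4>>3)&0x1 = 0x0
len:1 @ bit 2 → (0xa4>>2)&0x1 = 0x1
addr_hi:2 @ bit 0 → (0xa4>>0)&0x3 = 0x0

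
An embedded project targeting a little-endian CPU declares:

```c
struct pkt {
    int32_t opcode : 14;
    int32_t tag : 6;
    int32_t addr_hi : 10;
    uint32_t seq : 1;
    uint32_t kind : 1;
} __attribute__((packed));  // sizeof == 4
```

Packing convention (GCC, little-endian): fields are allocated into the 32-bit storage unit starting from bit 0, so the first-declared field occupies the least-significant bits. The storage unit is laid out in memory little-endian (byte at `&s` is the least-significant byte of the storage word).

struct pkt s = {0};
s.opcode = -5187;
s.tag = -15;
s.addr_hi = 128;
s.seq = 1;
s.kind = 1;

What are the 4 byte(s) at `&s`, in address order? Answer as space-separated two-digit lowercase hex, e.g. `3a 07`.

bd 6b 0c c8

opcode:14 = -5187 → 0x2bbd << 0 → word 0x00002bbd
tag:6 = -15 → 0x31 << 14 → word 0x000c6bbd
addr_hi:10 = 128 → 0x80 << 20 → word 0x080c6bbd
seq:1 = 1 → 0x1 << 30 → word 0x480c6bbd
kind:1 = 1 → 0x1 << 31 → word 0xc80c6bbd
word = 0xc80c6bbd → little-endian bytes:
  [0]=0xbd  [1]=0x6b  [2]=0x0c  [3]=0xc8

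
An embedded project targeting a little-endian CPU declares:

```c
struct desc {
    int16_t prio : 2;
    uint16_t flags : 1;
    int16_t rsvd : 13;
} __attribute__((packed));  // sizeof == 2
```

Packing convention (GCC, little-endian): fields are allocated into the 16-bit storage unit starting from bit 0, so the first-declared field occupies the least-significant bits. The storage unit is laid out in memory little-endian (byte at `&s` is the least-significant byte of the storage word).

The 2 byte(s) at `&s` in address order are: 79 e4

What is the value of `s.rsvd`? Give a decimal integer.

-881

[0]=0x79 [1]=0xe4 (little-endian) → word 0xe479
prio [0+:2] = (word>>0) & 0x3 = 1
flags [2+:1] = (word>>2) & 0x1 = 0
rsvd [3+:13] = (word>>3) & 0x1fff = 7311  ←
rsvd signed 13b, MSB=1: 7311 - 8192 = -881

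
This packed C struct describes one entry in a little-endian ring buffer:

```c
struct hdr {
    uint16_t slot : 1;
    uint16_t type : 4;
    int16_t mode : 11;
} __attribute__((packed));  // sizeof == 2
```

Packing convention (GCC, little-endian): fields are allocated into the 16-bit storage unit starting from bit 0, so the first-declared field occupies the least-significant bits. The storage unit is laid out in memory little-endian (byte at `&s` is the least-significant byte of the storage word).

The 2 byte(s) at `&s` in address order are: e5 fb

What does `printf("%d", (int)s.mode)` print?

[0]=0xe5 [1]=0xfb (little-endian) → word 0xfbe5
slot:1 @ bit 0 → (0xfbe5>>0)&0x1 = 0x1
type:4 @ bit 1 → (0xfbe5>>1)&0xf = 0x2
mode:11 @ bit 5 → (0xfbe5>>5)&0x7ff = 0x7df  ←
mode signed 11b, MSB=1: 2015 - 2048 = -33

-33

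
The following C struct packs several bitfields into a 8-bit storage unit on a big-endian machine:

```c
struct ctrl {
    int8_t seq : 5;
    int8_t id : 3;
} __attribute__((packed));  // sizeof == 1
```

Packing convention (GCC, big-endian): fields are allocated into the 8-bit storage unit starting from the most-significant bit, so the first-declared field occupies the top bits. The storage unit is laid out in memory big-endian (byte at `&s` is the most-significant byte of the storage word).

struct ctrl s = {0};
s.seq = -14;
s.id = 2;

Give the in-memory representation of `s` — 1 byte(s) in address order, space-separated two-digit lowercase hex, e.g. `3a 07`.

92

seq:5 = -14 → 0x12 << 3 → word 0x90
id:3 = 2 → 0x2 << 0 → word 0x92
word = 0x92 → big-endian bytes:
  [0]=0x92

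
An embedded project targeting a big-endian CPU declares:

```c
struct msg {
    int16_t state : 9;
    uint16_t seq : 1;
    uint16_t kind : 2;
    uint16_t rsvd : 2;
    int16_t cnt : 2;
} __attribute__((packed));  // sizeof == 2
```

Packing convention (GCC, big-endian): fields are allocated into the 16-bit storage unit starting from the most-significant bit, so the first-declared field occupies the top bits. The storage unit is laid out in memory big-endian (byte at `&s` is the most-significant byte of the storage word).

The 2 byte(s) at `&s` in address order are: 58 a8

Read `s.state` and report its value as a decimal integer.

177

[0]=0x58 [1]=0xa8 (big-endian) → word 0x58a8
state:9 @ bit 7 → (0x58a8>>7)&0x1ff = 0xb1  ←
seq:1 @ bit 6 → (0x58a8>>6)&0x1 = 0x0
kind:2 @ bit 4 → (0x58a8>>4)&0x3 = 0x2
rsvd:2 @ bit 2 → (0x58a8>>2)&0x3 = 0x2
cnt:2 @ bit 0 → (0x58a8>>0)&0x3 = 0x0
state signed 9b, MSB=0: value = 177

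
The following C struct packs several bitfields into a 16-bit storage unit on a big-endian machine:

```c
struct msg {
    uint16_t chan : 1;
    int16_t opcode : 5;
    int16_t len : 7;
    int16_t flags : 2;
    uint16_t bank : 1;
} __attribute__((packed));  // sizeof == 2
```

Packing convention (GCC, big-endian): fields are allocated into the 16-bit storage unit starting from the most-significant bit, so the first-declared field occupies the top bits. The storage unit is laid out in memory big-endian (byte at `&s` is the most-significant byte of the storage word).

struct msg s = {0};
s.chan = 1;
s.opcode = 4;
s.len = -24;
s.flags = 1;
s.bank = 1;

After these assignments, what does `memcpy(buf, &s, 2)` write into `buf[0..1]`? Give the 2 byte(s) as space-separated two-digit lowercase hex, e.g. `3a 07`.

chan:1 = 1 → 0x1 << 15 → word 0x8000
opcode:5 = 4 → 0x4 << 10 → word 0x9000
len:7 = -24 → 0x68 << 3 → word 0x9340
flags:2 = 1 → 0x1 << 1 → word 0x9342
bank:1 = 1 → 0x1 << 0 → word 0x9343
word = 0x9343 → big-endian bytes:
  [0]=0x93  [1]=0x43

93 43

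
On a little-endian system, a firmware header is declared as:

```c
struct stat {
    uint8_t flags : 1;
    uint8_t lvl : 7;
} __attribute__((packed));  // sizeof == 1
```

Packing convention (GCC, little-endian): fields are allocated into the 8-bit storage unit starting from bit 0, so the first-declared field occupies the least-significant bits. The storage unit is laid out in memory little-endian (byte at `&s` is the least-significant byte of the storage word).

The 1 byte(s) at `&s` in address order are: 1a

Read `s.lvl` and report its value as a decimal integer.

13

[0]=0x1a (little-endian) → word 0x1a
flags [0+:1] = (word>>0) & 0x1 = 0
lvl [1+:7] = (word>>1) & 0x7f = 13  ←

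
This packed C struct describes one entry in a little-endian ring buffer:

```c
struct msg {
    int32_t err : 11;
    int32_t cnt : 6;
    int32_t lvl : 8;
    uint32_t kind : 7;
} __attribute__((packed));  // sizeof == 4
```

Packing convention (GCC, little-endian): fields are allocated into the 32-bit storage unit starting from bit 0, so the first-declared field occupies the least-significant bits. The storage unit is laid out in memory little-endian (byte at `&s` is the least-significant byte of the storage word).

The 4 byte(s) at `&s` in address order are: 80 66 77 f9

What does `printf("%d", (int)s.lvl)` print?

-69

[0]=0x80 [1]=0x66 [2]=0x77 [3]=0xf9 (little-endian) → word 0xf9776680
err:11 @ bit 0 → (0xf9776680>>0)&0x7ff = 0x680
cnt:6 @ bit 11 → (0xf9776680>>11)&0x3f = 0x2c
lvl:8 @ bit 17 → (0xf9776680>>17)&0xff = 0xbb  ←
kind:7 @ bit 25 → (0xf9776680>>25)&0x7f = 0x7c
lvl signed 8b, MSB=1: 187 - 256 = -69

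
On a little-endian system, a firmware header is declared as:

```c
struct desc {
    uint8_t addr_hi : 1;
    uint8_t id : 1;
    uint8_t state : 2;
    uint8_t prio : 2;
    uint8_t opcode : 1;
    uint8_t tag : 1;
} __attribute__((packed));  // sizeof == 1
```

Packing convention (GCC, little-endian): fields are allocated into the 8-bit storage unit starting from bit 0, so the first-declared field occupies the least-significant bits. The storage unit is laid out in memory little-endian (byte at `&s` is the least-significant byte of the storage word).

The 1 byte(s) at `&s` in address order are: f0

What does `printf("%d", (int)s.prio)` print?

3

[0]=0xf0 (little-endian) → word 0xf0
addr_hi:1 @ bit 0 → (0xf0>>0)&0x1 = 0x0
id:1 @ bit 1 → (0xf0>>1)&0x1 = 0x0
state:2 @ bit 2 → (0xf0>>2)&0x3 = 0x0
prio:2 @ bit 4 → (0xf0>>4)&0x3 = 0x3  ←
opcode:1 @ bit 6 → (0xf0>>6)&0x1 = 0x1
tag:1 @ bit 7 → (0xf0>>7)&0x1 = 0x1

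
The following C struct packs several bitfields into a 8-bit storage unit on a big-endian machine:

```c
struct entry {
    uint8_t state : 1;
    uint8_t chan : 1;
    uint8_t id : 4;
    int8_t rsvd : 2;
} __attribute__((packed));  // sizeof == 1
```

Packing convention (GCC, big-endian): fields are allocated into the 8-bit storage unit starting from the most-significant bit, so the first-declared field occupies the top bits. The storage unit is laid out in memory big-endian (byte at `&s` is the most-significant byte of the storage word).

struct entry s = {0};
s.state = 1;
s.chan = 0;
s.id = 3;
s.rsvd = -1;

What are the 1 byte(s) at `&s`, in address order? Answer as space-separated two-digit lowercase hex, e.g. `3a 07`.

state:1 = 1 → 0x1 << 7 → word 0x80
chan:1 = 0 → 0x0 << 6 → word 0x80
id:4 = 3 → 0x3 << 2 → word 0x8c
rsvd:2 = -1 → 0x3 << 0 → word 0x8f
word = 0x8f → big-endian bytes:
  [0]=0x8f

8f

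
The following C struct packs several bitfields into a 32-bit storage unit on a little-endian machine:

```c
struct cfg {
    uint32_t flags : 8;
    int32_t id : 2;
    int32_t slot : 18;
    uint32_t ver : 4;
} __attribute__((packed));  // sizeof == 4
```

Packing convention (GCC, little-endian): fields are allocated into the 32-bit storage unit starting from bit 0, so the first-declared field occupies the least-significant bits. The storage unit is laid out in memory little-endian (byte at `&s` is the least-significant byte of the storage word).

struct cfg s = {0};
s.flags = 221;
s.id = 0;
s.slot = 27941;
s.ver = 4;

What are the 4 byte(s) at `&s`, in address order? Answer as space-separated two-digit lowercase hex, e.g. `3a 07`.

flags (8b) val=221 bits=0xdd at bit 0: 0x000000dd
id (2b) val=0 bits=0x0 at bit 8: 0x000000dd
slot (18b) val=27941 bits=0x6d25 at bit 10: 0x01b494dd
ver (4b) val=4 bits=0x4 at bit 28: 0x41b494dd
word = 0x41b494dd → little-endian bytes:
  [0]=0xdd  [1]=0x94  [2]=0xb4  [3]=0x41

dd 94 b4 41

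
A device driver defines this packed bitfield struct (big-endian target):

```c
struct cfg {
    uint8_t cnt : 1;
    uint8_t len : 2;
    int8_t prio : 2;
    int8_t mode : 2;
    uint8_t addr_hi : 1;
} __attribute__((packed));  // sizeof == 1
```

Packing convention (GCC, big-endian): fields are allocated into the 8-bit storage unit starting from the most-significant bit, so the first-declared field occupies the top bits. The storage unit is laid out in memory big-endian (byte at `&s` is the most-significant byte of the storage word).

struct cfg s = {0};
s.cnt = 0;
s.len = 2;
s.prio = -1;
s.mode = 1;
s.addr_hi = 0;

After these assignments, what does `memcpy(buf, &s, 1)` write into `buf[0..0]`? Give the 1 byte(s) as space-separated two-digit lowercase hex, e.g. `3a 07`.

cnt (1b) val=0 bits=0x0 at bit 7: 0x00
len (2b) val=2 bits=0x2 at bit 5: 0x40
prio (2b) val=-1 bits=0x3 at bit 3: 0x58
mode (2b) val=1 bits=0x1 at bit 1: 0x5a
addr_hi (1b) val=0 bits=0x0 at bit 0: 0x5a
word = 0x5a → big-endian bytes:
  [0]=0x5a

5a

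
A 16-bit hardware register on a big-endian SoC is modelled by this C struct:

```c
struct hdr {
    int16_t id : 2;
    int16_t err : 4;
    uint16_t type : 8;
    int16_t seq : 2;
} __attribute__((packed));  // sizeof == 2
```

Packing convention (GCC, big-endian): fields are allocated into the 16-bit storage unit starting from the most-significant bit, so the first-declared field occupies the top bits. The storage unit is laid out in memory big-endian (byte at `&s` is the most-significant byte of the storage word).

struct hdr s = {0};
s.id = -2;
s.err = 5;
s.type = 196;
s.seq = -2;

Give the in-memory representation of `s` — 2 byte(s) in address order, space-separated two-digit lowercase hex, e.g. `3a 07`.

97 12

[14+:2] id=-2 & 0x3 = 0x2; word=0x8000
[10+:4] err=5 & 0xf = 0x5; word=0x9400
[2+:8] type=196 & 0xff = 0xc4; word=0x9710
[0+:2] seq=-2 & 0x3 = 0x2; word=0x9712
word = 0x9712 → big-endian bytes:
  [0]=0x97  [1]=0x12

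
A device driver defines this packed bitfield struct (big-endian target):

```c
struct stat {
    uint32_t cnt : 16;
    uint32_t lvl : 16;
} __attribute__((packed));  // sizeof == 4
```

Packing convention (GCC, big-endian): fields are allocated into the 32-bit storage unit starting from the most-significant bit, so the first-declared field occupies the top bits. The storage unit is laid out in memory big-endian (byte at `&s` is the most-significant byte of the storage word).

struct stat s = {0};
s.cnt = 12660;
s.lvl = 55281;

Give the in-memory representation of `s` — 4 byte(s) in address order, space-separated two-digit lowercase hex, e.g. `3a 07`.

31 74 d7 f1

cnt:16 = 12660 → 0x3174 << 16 → word 0x31740000
lvl:16 = 55281 → 0xd7f1 << 0 → word 0x3174d7f1
word = 0x3174d7f1 → big-endian bytes:
  [0]=0x31  [1]=0x74  [2]=0xd7  [3]=0xf1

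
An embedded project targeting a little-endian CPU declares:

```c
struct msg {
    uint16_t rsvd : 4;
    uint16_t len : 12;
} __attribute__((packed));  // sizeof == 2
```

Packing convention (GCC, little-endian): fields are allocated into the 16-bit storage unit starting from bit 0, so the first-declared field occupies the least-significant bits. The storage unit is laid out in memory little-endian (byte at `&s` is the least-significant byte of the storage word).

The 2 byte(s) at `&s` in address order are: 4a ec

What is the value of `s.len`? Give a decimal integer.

3780

[0]=0x4a [1]=0xec (little-endian) → word 0xec4a
rsvd [0+:4] = (word>>0) & 0xf = 10
len [4+:12] = (word>>4) & 0xfff = 3780  ←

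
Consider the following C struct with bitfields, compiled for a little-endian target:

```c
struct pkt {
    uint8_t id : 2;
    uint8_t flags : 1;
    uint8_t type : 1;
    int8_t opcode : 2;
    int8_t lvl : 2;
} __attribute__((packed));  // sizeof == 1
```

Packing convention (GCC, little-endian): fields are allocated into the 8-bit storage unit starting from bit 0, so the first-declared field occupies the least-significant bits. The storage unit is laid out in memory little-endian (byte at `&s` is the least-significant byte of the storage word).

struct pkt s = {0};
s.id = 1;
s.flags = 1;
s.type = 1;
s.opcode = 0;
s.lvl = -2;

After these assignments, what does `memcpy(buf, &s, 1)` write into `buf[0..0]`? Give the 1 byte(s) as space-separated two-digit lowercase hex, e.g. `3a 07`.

id (2b) val=1 bits=0x1 at bit 0: 0x01
flags (1b) val=1 bits=0x1 at bit 2: 0x05
type (1b) val=1 bits=0x1 at bit 3: 0x0d
opcode (2b) val=0 bits=0x0 at bit 4: 0x0d
lvl (2b) val=-2 bits=0x2 at bit 6: 0x8d
word = 0x8d → little-endian bytes:
  [0]=0x8d

8d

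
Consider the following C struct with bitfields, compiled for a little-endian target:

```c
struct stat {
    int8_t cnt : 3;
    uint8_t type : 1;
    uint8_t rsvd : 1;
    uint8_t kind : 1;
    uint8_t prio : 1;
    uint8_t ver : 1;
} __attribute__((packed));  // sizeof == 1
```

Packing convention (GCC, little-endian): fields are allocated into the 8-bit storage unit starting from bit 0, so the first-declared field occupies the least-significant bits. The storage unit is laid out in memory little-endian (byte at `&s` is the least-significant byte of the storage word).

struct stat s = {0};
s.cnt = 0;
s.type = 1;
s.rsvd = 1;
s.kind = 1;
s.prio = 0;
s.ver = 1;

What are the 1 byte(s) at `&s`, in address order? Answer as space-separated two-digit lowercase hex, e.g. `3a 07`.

b8

cnt (3b) val=0 bits=0x0 at bit 0: 0x00
type (1b) val=1 bits=0x1 at bit 3: 0x08
rsvd (1b) val=1 bits=0x1 at bit 4: 0x18
kind (1b) val=1 bits=0x1 at bit 5: 0x38
prio (1b) val=0 bits=0x0 at bit 6: 0x38
ver (1b) val=1 bits=0x1 at bit 7: 0xb8
word = 0xb8 → little-endian bytes:
  [0]=0xb8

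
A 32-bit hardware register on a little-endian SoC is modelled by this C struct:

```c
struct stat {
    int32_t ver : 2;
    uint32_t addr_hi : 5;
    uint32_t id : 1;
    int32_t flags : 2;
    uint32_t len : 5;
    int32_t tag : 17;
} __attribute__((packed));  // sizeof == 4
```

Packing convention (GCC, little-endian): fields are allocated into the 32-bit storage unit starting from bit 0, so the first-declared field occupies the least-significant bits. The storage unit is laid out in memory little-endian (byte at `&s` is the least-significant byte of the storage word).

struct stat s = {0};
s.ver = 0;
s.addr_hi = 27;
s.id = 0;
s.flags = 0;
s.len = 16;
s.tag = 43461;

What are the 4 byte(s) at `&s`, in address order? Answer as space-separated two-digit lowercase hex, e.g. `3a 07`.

6c c0 e2 54

[0+:2] ver=0 & 0x3 = 0x0; word=0x00000000
[2+:5] addr_hi=27 & 0x1f = 0x1b; word=0x0000006c
[7+:1] id=0 & 0x1 = 0x0; word=0x0000006c
[8+:2] flags=0 & 0x3 = 0x0; word=0x0000006c
[10+:5] len=16 & 0x1f = 0x10; word=0x0000406c
[15+:17] tag=43461 & 0x1ffff = 0xa9c5; word=0x54e2c06c
word = 0x54e2c06c → little-endian bytes:
  [0]=0x6c  [1]=0xc0  [2]=0xe2  [3]=0x54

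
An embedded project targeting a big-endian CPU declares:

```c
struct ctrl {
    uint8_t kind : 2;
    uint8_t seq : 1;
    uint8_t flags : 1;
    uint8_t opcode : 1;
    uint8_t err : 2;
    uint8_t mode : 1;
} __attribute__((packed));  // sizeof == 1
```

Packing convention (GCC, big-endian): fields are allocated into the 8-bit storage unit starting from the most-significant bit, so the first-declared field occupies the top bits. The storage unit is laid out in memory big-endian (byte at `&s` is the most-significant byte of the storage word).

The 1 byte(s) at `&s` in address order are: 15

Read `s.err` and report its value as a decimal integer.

2

[0]=0x15 (big-endian) → word 0x15
kind:2 @ bit 6 → (0x15>>6)&0x3 = 0x0
seq:1 @ bit 5 → (0x15>>5)&0x1 = 0x0
flags:1 @ bit 4 → (0x15>>4)&0x1 = 0x1
opcode:1 @ bit 3 → (0x15>>3)&0x1 = 0x0
err:2 @ bit 1 → (0x15>>1)&0x3 = 0x2  ←
mode:1 @ bit 0 → (0x15>>0)&0x1 = 0x1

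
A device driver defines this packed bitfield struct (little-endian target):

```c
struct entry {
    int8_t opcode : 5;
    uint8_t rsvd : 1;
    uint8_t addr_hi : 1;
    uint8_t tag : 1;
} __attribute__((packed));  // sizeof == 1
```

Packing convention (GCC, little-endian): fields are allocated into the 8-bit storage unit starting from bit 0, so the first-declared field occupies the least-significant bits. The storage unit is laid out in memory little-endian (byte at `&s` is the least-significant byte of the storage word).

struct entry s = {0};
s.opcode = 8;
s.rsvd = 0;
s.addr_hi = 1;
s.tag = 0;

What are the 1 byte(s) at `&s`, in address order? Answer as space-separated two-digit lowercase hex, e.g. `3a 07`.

[0+:5] opcode=8 & 0x1f = 0x8; word=0x08
[5+:1] rsvd=0 & 0x1 = 0x0; word=0x08
[6+:1] addr_hi=1 & 0x1 = 0x1; word=0x48
[7+:1] tag=0 & 0x1 = 0x0; word=0x48
word = 0x48 → little-endian bytes:
  [0]=0x48

48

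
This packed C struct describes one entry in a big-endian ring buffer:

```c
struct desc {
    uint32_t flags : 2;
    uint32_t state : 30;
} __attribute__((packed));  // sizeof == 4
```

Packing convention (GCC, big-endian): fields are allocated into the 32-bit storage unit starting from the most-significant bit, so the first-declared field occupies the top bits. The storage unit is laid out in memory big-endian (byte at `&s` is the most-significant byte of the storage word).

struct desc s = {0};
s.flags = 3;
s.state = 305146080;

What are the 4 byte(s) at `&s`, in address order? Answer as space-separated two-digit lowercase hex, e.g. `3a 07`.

flags:2 = 3 → 0x3 << 30 → word 0xc0000000
state:30 = 305146080 → 0x123028e0 << 0 → word 0xd23028e0
word = 0xd23028e0 → big-endian bytes:
  [0]=0xd2  [1]=0x30  [2]=0x28  [3]=0xe0

d2 30 28 e0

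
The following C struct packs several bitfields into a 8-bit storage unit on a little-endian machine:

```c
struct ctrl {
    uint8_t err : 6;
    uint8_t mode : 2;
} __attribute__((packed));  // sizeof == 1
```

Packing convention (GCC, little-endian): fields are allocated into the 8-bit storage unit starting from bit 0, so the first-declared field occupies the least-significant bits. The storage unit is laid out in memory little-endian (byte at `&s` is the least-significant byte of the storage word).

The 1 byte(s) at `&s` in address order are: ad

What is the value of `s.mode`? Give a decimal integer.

[0]=0xad (little-endian) → word 0xad
err:6 @ bit 0 → (0xad>>0)&0x3f = 0x2d
mode:2 @ bit 6 → (0xad>>6)&0x3 = 0x2  ←

2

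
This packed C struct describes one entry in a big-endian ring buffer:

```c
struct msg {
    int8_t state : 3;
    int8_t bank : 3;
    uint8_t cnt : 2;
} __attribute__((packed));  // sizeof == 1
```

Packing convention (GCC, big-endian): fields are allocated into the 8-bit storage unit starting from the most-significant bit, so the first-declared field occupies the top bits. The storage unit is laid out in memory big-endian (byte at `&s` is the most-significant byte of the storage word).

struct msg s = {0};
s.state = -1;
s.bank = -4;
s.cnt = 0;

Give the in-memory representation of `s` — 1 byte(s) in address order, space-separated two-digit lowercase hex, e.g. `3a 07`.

f0

state (3b) val=-1 bits=0x7 at bit 5: 0xe0
bank (3b) val=-4 bits=0x4 at bit 2: 0xf0
cnt (2b) val=0 bits=0x0 at bit 0: 0xf0
word = 0xf0 → big-endian bytes:
  [0]=0xf0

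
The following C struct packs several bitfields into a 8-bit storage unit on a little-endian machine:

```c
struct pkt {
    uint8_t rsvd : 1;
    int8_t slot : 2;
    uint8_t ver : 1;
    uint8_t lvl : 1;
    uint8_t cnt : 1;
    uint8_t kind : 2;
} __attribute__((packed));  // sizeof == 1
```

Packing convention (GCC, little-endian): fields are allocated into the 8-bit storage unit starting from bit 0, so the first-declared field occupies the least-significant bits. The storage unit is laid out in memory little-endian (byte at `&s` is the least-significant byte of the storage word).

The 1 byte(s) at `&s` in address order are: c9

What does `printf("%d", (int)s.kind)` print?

3

[0]=0xc9 (little-endian) → word 0xc9
rsvd:1 @ bit 0 → (0xc9>>0)&0x1 = 0x1
slot:2 @ bit 1 → (0xc9>>1)&0x3 = 0x0
ver:1 @ bit 3 → (0xc9>>3)&0x1 = 0x1
lvl:1 @ bit 4 → (0xc9>>4)&0x1 = 0x0
cnt:1 @ bit 5 → (0xc9>>5)&0x1 = 0x0
kind:2 @ bit 6 → (0xc9>>6)&0x3 = 0x3  ←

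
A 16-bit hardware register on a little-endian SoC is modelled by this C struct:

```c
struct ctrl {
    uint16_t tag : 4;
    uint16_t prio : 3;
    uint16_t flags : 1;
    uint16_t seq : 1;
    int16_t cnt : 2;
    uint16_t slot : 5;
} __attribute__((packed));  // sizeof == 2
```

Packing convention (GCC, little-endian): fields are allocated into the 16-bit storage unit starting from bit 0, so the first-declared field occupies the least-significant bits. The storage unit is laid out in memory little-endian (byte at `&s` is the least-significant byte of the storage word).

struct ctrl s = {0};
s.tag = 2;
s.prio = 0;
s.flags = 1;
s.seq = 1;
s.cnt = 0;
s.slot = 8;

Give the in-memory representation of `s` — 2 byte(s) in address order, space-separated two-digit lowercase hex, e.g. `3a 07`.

tag (4b) val=2 bits=0x2 at bit 0: 0x0002
prio (3b) val=0 bits=0x0 at bit 4: 0x0002
flags (1b) val=1 bits=0x1 at bit 7: 0x0082
seq (1b) val=1 bits=0x1 at bit 8: 0x0182
cnt (2b) val=0 bits=0x0 at bit 9: 0x0182
slot (5b) val=8 bits=0x8 at bit 11: 0x4182
word = 0x4182 → little-endian bytes:
  [0]=0x82  [1]=0x41

82 41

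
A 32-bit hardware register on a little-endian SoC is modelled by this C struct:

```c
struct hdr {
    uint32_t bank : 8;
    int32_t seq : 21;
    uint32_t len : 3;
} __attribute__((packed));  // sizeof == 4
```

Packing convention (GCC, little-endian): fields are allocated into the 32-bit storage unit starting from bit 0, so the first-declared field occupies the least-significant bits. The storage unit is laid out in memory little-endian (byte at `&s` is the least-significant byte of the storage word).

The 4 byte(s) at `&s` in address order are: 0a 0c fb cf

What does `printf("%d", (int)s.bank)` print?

10

[0]=0x0a [1]=0x0c [2]=0xfb [3]=0xcf (little-endian) → word 0xcffb0c0a
bank [0+:8] = (word>>0) & 0xff = 10  ←
seq [8+:21] = (word>>8) & 0x1fffff = 1047308
len [29+:3] = (word>>29) & 0x7 = 6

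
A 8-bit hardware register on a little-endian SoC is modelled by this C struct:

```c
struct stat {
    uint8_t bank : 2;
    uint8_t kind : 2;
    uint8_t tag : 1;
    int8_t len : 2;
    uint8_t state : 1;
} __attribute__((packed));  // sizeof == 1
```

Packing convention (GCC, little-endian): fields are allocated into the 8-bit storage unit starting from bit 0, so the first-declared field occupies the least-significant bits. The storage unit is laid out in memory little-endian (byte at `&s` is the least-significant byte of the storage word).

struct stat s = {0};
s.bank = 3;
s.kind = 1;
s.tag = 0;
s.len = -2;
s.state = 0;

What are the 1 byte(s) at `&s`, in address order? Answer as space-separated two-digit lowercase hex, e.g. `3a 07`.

47

bank (2b) val=3 bits=0x3 at bit 0: 0x03
kind (2b) val=1 bits=0x1 at bit 2: 0x07
tag (1b) val=0 bits=0x0 at bit 4: 0x07
len (2b) val=-2 bits=0x2 at bit 5: 0x47
state (1b) val=0 bits=0x0 at bit 7: 0x47
word = 0x47 → little-endian bytes:
  [0]=0x47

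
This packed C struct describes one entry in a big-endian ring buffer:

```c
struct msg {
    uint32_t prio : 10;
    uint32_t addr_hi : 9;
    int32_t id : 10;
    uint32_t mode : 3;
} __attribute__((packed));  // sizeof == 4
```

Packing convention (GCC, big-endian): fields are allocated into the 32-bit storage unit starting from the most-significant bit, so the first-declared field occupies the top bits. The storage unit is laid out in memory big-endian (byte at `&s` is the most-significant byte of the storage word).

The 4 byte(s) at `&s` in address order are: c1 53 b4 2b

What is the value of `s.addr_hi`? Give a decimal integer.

[0]=0xc1 [1]=0x53 [2]=0xb4 [3]=0x2b (big-endian) → word 0xc153b42b
prio:10 @ bit 22 → (0xc153b42b>>22)&0x3ff = 0x305
addr_hi:9 @ bit 13 → (0xc153b42b>>13)&0x1ff = 0x9d  ←
id:10 @ bit 3 → (0xc153b42b>>3)&0x3ff = 0x285
mode:3 @ bit 0 → (0xc153b42b>>0)&0x7 = 0x3

157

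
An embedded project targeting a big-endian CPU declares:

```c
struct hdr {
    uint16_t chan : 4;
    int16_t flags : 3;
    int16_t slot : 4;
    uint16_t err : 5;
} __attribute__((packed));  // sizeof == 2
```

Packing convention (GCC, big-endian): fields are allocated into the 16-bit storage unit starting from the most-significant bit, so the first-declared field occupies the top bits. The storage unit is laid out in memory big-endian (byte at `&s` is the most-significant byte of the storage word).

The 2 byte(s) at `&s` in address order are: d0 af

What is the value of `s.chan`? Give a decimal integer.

13

[0]=0xd0 [1]=0xaf (big-endian) → word 0xd0af
chan [12+:4] = (word>>12) & 0xf = 13  ←
flags [9+:3] = (word>>9) & 0x7 = 0
slot [5+:4] = (word>>5) & 0xf = 5
err [0+:5] = (word>>0) & 0x1f = 15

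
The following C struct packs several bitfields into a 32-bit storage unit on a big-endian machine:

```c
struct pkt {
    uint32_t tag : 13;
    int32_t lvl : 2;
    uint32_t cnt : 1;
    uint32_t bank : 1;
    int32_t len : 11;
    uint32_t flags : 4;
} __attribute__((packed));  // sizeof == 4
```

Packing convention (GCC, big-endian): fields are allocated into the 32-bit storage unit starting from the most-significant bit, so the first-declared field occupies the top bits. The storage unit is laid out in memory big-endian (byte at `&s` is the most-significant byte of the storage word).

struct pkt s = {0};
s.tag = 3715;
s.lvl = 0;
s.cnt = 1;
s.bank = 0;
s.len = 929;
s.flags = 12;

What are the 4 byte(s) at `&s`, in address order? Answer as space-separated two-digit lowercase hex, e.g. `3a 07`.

[19+:13] tag=3715 & 0x1fff = 0xe83; word=0x74180000
[17+:2] lvl=0 & 0x3 = 0x0; word=0x74180000
[16+:1] cnt=1 & 0x1 = 0x1; word=0x74190000
[15+:1] bank=0 & 0x1 = 0x0; word=0x74190000
[4+:11] len=929 & 0x7ff = 0x3a1; word=0x74193a10
[0+:4] flags=12 & 0xf = 0xc; word=0x74193a1c
word = 0x74193a1c → big-endian bytes:
  [0]=0x74  [1]=0x19  [2]=0x3a  [3]=0x1c

74 19 3a 1c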